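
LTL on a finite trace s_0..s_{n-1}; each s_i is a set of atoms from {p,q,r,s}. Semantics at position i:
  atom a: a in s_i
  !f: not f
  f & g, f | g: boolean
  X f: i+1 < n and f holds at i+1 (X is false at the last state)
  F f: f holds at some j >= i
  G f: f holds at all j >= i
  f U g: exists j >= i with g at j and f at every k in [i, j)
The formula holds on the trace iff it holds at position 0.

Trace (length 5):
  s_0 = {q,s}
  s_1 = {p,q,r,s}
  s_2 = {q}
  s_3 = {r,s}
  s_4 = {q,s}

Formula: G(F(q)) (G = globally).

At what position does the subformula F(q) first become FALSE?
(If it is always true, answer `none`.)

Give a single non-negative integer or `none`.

Answer: none

Derivation:
s_0={q,s}: F(q)=True q=True
s_1={p,q,r,s}: F(q)=True q=True
s_2={q}: F(q)=True q=True
s_3={r,s}: F(q)=True q=False
s_4={q,s}: F(q)=True q=True
G(F(q)) holds globally = True
No violation — formula holds at every position.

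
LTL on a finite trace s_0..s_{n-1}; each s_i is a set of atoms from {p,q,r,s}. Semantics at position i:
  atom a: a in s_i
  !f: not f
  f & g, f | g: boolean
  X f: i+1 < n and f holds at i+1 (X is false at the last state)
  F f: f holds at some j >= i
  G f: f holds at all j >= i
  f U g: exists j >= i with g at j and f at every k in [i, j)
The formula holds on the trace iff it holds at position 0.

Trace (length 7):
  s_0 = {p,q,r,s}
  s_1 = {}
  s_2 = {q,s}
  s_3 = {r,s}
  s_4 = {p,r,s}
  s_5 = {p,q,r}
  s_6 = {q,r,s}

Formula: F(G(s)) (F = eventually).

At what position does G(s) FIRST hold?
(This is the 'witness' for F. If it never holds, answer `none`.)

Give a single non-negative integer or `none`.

Answer: 6

Derivation:
s_0={p,q,r,s}: G(s)=False s=True
s_1={}: G(s)=False s=False
s_2={q,s}: G(s)=False s=True
s_3={r,s}: G(s)=False s=True
s_4={p,r,s}: G(s)=False s=True
s_5={p,q,r}: G(s)=False s=False
s_6={q,r,s}: G(s)=True s=True
F(G(s)) holds; first witness at position 6.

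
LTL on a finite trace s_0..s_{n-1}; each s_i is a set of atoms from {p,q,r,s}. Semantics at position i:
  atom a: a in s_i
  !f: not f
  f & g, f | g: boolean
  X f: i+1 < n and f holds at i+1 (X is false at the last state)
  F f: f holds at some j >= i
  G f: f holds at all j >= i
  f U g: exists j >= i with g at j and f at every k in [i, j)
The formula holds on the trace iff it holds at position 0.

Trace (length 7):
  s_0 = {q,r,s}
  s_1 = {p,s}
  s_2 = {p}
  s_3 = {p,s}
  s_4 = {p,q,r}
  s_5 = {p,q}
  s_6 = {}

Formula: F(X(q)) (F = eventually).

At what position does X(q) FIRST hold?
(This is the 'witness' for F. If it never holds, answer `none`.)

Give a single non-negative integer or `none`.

Answer: 3

Derivation:
s_0={q,r,s}: X(q)=False q=True
s_1={p,s}: X(q)=False q=False
s_2={p}: X(q)=False q=False
s_3={p,s}: X(q)=True q=False
s_4={p,q,r}: X(q)=True q=True
s_5={p,q}: X(q)=False q=True
s_6={}: X(q)=False q=False
F(X(q)) holds; first witness at position 3.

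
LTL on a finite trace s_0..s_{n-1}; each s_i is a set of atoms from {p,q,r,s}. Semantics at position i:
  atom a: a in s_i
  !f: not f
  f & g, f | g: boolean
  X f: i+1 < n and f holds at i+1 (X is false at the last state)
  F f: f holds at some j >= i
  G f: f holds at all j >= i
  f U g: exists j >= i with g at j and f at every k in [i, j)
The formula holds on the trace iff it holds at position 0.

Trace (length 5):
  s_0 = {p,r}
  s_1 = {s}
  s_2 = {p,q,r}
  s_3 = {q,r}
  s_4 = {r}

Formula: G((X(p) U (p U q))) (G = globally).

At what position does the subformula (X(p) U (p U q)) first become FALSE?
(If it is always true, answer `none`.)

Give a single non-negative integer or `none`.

s_0={p,r}: (X(p) U (p U q))=False X(p)=False p=True (p U q)=False q=False
s_1={s}: (X(p) U (p U q))=True X(p)=True p=False (p U q)=False q=False
s_2={p,q,r}: (X(p) U (p U q))=True X(p)=False p=True (p U q)=True q=True
s_3={q,r}: (X(p) U (p U q))=True X(p)=False p=False (p U q)=True q=True
s_4={r}: (X(p) U (p U q))=False X(p)=False p=False (p U q)=False q=False
G((X(p) U (p U q))) holds globally = False
First violation at position 0.

Answer: 0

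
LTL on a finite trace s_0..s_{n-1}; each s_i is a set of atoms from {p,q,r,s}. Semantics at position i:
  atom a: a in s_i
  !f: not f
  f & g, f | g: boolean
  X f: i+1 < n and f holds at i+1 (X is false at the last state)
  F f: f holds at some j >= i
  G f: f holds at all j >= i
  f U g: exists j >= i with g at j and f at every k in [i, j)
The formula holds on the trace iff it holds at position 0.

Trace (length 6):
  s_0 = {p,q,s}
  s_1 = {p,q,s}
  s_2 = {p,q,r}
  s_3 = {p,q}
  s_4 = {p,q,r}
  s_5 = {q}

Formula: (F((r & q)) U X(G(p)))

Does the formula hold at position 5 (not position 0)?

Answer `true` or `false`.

Answer: false

Derivation:
s_0={p,q,s}: (F((r & q)) U X(G(p)))=False F((r & q))=True (r & q)=False r=False q=True X(G(p))=False G(p)=False p=True
s_1={p,q,s}: (F((r & q)) U X(G(p)))=False F((r & q))=True (r & q)=False r=False q=True X(G(p))=False G(p)=False p=True
s_2={p,q,r}: (F((r & q)) U X(G(p)))=False F((r & q))=True (r & q)=True r=True q=True X(G(p))=False G(p)=False p=True
s_3={p,q}: (F((r & q)) U X(G(p)))=False F((r & q))=True (r & q)=False r=False q=True X(G(p))=False G(p)=False p=True
s_4={p,q,r}: (F((r & q)) U X(G(p)))=False F((r & q))=True (r & q)=True r=True q=True X(G(p))=False G(p)=False p=True
s_5={q}: (F((r & q)) U X(G(p)))=False F((r & q))=False (r & q)=False r=False q=True X(G(p))=False G(p)=False p=False
Evaluating at position 5: result = False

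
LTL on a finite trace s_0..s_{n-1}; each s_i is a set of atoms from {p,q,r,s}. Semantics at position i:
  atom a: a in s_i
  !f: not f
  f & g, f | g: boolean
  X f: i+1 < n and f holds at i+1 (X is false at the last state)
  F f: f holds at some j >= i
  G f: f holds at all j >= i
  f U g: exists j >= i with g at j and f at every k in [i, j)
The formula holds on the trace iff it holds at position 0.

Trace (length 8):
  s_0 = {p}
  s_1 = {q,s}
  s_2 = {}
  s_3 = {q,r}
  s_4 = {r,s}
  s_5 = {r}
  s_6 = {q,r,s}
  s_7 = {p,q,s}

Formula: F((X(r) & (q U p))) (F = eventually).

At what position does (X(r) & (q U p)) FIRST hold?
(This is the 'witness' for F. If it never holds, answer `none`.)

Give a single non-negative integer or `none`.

s_0={p}: (X(r) & (q U p))=False X(r)=False r=False (q U p)=True q=False p=True
s_1={q,s}: (X(r) & (q U p))=False X(r)=False r=False (q U p)=False q=True p=False
s_2={}: (X(r) & (q U p))=False X(r)=True r=False (q U p)=False q=False p=False
s_3={q,r}: (X(r) & (q U p))=False X(r)=True r=True (q U p)=False q=True p=False
s_4={r,s}: (X(r) & (q U p))=False X(r)=True r=True (q U p)=False q=False p=False
s_5={r}: (X(r) & (q U p))=False X(r)=True r=True (q U p)=False q=False p=False
s_6={q,r,s}: (X(r) & (q U p))=False X(r)=False r=True (q U p)=True q=True p=False
s_7={p,q,s}: (X(r) & (q U p))=False X(r)=False r=False (q U p)=True q=True p=True
F((X(r) & (q U p))) does not hold (no witness exists).

Answer: none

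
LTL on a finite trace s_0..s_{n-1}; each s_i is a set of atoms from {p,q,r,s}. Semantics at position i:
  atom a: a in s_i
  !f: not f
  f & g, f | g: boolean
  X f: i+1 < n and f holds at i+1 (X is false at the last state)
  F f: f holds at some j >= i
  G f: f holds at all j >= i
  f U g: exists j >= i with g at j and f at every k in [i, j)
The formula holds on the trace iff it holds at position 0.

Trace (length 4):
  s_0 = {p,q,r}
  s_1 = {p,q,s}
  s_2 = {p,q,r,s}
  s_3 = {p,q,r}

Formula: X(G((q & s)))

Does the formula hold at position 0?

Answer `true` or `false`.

Answer: false

Derivation:
s_0={p,q,r}: X(G((q & s)))=False G((q & s))=False (q & s)=False q=True s=False
s_1={p,q,s}: X(G((q & s)))=False G((q & s))=False (q & s)=True q=True s=True
s_2={p,q,r,s}: X(G((q & s)))=False G((q & s))=False (q & s)=True q=True s=True
s_3={p,q,r}: X(G((q & s)))=False G((q & s))=False (q & s)=False q=True s=False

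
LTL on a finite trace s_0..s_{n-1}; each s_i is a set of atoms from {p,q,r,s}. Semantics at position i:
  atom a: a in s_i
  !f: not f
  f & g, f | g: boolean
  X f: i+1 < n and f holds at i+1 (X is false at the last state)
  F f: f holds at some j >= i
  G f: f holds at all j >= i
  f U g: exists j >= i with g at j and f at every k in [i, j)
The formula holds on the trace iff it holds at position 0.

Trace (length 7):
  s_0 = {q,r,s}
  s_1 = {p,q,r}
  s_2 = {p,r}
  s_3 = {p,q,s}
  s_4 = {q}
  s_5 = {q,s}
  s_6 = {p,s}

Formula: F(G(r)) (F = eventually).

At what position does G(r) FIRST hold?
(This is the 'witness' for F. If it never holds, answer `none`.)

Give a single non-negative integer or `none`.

Answer: none

Derivation:
s_0={q,r,s}: G(r)=False r=True
s_1={p,q,r}: G(r)=False r=True
s_2={p,r}: G(r)=False r=True
s_3={p,q,s}: G(r)=False r=False
s_4={q}: G(r)=False r=False
s_5={q,s}: G(r)=False r=False
s_6={p,s}: G(r)=False r=False
F(G(r)) does not hold (no witness exists).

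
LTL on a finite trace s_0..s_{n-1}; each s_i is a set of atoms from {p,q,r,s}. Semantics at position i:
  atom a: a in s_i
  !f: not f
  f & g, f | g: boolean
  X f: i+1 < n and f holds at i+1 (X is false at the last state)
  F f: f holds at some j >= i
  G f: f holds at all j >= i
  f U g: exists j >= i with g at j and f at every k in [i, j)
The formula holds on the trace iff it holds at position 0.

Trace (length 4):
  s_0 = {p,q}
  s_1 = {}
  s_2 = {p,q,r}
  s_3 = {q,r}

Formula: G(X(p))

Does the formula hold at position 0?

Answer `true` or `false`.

s_0={p,q}: G(X(p))=False X(p)=False p=True
s_1={}: G(X(p))=False X(p)=True p=False
s_2={p,q,r}: G(X(p))=False X(p)=False p=True
s_3={q,r}: G(X(p))=False X(p)=False p=False

Answer: false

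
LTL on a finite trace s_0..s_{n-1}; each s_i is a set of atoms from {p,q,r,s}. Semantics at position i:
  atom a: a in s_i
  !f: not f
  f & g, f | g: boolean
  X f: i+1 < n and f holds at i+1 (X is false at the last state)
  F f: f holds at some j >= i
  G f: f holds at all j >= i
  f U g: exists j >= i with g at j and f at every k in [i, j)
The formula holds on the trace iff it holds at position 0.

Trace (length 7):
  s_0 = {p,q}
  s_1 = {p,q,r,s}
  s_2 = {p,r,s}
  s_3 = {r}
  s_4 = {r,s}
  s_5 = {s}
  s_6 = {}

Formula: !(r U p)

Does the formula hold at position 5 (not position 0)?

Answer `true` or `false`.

Answer: true

Derivation:
s_0={p,q}: !(r U p)=False (r U p)=True r=False p=True
s_1={p,q,r,s}: !(r U p)=False (r U p)=True r=True p=True
s_2={p,r,s}: !(r U p)=False (r U p)=True r=True p=True
s_3={r}: !(r U p)=True (r U p)=False r=True p=False
s_4={r,s}: !(r U p)=True (r U p)=False r=True p=False
s_5={s}: !(r U p)=True (r U p)=False r=False p=False
s_6={}: !(r U p)=True (r U p)=False r=False p=False
Evaluating at position 5: result = True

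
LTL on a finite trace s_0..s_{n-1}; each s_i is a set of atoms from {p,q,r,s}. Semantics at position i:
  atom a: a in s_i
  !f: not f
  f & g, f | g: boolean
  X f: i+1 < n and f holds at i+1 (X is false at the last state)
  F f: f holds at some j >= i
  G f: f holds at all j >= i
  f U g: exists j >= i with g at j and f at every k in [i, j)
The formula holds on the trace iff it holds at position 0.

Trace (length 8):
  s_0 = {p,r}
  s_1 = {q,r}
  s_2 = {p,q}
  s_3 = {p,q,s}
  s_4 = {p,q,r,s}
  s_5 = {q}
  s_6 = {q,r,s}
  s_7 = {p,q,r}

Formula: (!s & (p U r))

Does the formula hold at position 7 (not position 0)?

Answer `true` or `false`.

Answer: true

Derivation:
s_0={p,r}: (!s & (p U r))=True !s=True s=False (p U r)=True p=True r=True
s_1={q,r}: (!s & (p U r))=True !s=True s=False (p U r)=True p=False r=True
s_2={p,q}: (!s & (p U r))=True !s=True s=False (p U r)=True p=True r=False
s_3={p,q,s}: (!s & (p U r))=False !s=False s=True (p U r)=True p=True r=False
s_4={p,q,r,s}: (!s & (p U r))=False !s=False s=True (p U r)=True p=True r=True
s_5={q}: (!s & (p U r))=False !s=True s=False (p U r)=False p=False r=False
s_6={q,r,s}: (!s & (p U r))=False !s=False s=True (p U r)=True p=False r=True
s_7={p,q,r}: (!s & (p U r))=True !s=True s=False (p U r)=True p=True r=True
Evaluating at position 7: result = True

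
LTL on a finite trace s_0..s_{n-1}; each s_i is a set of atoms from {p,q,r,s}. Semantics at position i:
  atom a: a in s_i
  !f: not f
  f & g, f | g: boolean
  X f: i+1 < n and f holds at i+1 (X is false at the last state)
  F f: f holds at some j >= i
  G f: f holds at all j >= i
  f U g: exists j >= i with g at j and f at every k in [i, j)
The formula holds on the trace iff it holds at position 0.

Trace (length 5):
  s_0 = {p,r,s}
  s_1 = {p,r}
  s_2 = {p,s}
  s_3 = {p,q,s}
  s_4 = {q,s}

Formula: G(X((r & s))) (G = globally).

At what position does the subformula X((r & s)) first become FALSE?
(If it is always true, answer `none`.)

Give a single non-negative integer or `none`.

Answer: 0

Derivation:
s_0={p,r,s}: X((r & s))=False (r & s)=True r=True s=True
s_1={p,r}: X((r & s))=False (r & s)=False r=True s=False
s_2={p,s}: X((r & s))=False (r & s)=False r=False s=True
s_3={p,q,s}: X((r & s))=False (r & s)=False r=False s=True
s_4={q,s}: X((r & s))=False (r & s)=False r=False s=True
G(X((r & s))) holds globally = False
First violation at position 0.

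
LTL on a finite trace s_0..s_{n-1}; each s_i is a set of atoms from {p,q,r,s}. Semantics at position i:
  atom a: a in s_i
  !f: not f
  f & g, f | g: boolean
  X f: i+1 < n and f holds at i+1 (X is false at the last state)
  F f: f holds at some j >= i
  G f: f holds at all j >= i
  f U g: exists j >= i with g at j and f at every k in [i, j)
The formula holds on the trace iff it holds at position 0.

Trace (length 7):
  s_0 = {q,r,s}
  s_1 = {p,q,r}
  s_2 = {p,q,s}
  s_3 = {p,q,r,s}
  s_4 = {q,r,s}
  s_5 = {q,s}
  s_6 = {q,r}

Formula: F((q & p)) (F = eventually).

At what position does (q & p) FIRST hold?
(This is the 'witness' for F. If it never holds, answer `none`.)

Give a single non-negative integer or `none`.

Answer: 1

Derivation:
s_0={q,r,s}: (q & p)=False q=True p=False
s_1={p,q,r}: (q & p)=True q=True p=True
s_2={p,q,s}: (q & p)=True q=True p=True
s_3={p,q,r,s}: (q & p)=True q=True p=True
s_4={q,r,s}: (q & p)=False q=True p=False
s_5={q,s}: (q & p)=False q=True p=False
s_6={q,r}: (q & p)=False q=True p=False
F((q & p)) holds; first witness at position 1.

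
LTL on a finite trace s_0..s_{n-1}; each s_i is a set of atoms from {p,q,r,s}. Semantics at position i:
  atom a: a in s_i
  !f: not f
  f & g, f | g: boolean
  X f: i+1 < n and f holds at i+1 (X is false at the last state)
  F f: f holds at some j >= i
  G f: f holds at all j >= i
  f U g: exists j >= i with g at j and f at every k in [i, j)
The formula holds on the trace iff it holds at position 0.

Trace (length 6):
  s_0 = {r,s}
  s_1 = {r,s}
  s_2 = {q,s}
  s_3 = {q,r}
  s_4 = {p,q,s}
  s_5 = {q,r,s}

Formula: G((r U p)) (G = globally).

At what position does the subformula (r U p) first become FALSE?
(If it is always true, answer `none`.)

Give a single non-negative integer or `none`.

s_0={r,s}: (r U p)=False r=True p=False
s_1={r,s}: (r U p)=False r=True p=False
s_2={q,s}: (r U p)=False r=False p=False
s_3={q,r}: (r U p)=True r=True p=False
s_4={p,q,s}: (r U p)=True r=False p=True
s_5={q,r,s}: (r U p)=False r=True p=False
G((r U p)) holds globally = False
First violation at position 0.

Answer: 0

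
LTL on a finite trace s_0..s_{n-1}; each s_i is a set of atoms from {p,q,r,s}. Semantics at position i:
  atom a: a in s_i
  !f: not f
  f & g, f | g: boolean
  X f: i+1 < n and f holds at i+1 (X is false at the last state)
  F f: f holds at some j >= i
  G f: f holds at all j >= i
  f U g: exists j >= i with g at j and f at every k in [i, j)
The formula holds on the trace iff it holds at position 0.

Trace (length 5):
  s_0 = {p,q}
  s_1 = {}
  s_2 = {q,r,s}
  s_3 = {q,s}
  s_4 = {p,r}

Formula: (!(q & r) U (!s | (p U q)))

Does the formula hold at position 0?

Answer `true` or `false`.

Answer: true

Derivation:
s_0={p,q}: (!(q & r) U (!s | (p U q)))=True !(q & r)=True (q & r)=False q=True r=False (!s | (p U q))=True !s=True s=False (p U q)=True p=True
s_1={}: (!(q & r) U (!s | (p U q)))=True !(q & r)=True (q & r)=False q=False r=False (!s | (p U q))=True !s=True s=False (p U q)=False p=False
s_2={q,r,s}: (!(q & r) U (!s | (p U q)))=True !(q & r)=False (q & r)=True q=True r=True (!s | (p U q))=True !s=False s=True (p U q)=True p=False
s_3={q,s}: (!(q & r) U (!s | (p U q)))=True !(q & r)=True (q & r)=False q=True r=False (!s | (p U q))=True !s=False s=True (p U q)=True p=False
s_4={p,r}: (!(q & r) U (!s | (p U q)))=True !(q & r)=True (q & r)=False q=False r=True (!s | (p U q))=True !s=True s=False (p U q)=False p=True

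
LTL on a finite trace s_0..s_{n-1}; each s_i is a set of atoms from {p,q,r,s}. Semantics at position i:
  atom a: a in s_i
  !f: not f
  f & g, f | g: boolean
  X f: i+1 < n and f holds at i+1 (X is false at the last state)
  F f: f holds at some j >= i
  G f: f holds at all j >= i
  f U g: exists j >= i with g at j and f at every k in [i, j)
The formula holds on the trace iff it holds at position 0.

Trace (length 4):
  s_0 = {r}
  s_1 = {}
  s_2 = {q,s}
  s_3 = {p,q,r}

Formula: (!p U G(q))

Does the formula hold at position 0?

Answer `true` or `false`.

Answer: true

Derivation:
s_0={r}: (!p U G(q))=True !p=True p=False G(q)=False q=False
s_1={}: (!p U G(q))=True !p=True p=False G(q)=False q=False
s_2={q,s}: (!p U G(q))=True !p=True p=False G(q)=True q=True
s_3={p,q,r}: (!p U G(q))=True !p=False p=True G(q)=True q=True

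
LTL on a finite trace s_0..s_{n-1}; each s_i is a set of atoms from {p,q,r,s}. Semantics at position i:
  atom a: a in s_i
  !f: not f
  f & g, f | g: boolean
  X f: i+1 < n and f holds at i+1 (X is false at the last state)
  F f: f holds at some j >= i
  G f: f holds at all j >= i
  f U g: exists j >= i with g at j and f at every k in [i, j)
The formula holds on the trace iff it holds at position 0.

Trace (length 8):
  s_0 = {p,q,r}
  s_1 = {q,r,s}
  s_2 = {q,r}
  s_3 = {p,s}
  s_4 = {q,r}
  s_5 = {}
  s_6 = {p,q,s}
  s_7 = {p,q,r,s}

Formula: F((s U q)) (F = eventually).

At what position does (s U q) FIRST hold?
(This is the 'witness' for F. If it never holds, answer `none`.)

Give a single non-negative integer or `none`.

Answer: 0

Derivation:
s_0={p,q,r}: (s U q)=True s=False q=True
s_1={q,r,s}: (s U q)=True s=True q=True
s_2={q,r}: (s U q)=True s=False q=True
s_3={p,s}: (s U q)=True s=True q=False
s_4={q,r}: (s U q)=True s=False q=True
s_5={}: (s U q)=False s=False q=False
s_6={p,q,s}: (s U q)=True s=True q=True
s_7={p,q,r,s}: (s U q)=True s=True q=True
F((s U q)) holds; first witness at position 0.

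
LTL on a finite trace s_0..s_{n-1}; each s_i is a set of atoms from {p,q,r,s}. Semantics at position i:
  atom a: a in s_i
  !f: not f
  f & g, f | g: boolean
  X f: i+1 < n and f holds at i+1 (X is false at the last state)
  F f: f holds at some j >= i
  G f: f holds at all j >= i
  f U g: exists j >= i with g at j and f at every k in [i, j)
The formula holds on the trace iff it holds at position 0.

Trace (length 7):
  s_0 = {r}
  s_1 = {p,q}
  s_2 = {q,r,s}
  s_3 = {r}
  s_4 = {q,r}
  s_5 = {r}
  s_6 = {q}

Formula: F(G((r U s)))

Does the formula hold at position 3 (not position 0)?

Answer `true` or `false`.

s_0={r}: F(G((r U s)))=False G((r U s))=False (r U s)=False r=True s=False
s_1={p,q}: F(G((r U s)))=False G((r U s))=False (r U s)=False r=False s=False
s_2={q,r,s}: F(G((r U s)))=False G((r U s))=False (r U s)=True r=True s=True
s_3={r}: F(G((r U s)))=False G((r U s))=False (r U s)=False r=True s=False
s_4={q,r}: F(G((r U s)))=False G((r U s))=False (r U s)=False r=True s=False
s_5={r}: F(G((r U s)))=False G((r U s))=False (r U s)=False r=True s=False
s_6={q}: F(G((r U s)))=False G((r U s))=False (r U s)=False r=False s=False
Evaluating at position 3: result = False

Answer: false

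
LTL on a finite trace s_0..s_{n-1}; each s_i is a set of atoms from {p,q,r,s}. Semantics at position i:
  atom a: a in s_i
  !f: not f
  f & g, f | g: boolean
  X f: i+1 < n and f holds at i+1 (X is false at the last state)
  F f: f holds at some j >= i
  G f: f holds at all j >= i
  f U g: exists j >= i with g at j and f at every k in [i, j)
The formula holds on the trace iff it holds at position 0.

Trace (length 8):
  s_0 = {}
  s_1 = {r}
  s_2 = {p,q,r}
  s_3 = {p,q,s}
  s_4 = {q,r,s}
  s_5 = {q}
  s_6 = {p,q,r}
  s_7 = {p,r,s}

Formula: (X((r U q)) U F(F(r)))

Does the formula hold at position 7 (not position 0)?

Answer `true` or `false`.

s_0={}: (X((r U q)) U F(F(r)))=True X((r U q))=True (r U q)=False r=False q=False F(F(r))=True F(r)=True
s_1={r}: (X((r U q)) U F(F(r)))=True X((r U q))=True (r U q)=True r=True q=False F(F(r))=True F(r)=True
s_2={p,q,r}: (X((r U q)) U F(F(r)))=True X((r U q))=True (r U q)=True r=True q=True F(F(r))=True F(r)=True
s_3={p,q,s}: (X((r U q)) U F(F(r)))=True X((r U q))=True (r U q)=True r=False q=True F(F(r))=True F(r)=True
s_4={q,r,s}: (X((r U q)) U F(F(r)))=True X((r U q))=True (r U q)=True r=True q=True F(F(r))=True F(r)=True
s_5={q}: (X((r U q)) U F(F(r)))=True X((r U q))=True (r U q)=True r=False q=True F(F(r))=True F(r)=True
s_6={p,q,r}: (X((r U q)) U F(F(r)))=True X((r U q))=False (r U q)=True r=True q=True F(F(r))=True F(r)=True
s_7={p,r,s}: (X((r U q)) U F(F(r)))=True X((r U q))=False (r U q)=False r=True q=False F(F(r))=True F(r)=True
Evaluating at position 7: result = True

Answer: true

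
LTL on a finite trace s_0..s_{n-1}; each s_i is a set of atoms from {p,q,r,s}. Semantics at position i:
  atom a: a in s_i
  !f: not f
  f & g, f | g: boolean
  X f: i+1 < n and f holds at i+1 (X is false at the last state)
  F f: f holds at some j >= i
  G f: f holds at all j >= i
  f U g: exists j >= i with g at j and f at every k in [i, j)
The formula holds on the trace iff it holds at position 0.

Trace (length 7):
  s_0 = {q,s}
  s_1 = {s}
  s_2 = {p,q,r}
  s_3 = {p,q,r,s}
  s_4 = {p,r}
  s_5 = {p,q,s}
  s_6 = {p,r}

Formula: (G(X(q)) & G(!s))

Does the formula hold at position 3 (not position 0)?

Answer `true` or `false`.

s_0={q,s}: (G(X(q)) & G(!s))=False G(X(q))=False X(q)=False q=True G(!s)=False !s=False s=True
s_1={s}: (G(X(q)) & G(!s))=False G(X(q))=False X(q)=True q=False G(!s)=False !s=False s=True
s_2={p,q,r}: (G(X(q)) & G(!s))=False G(X(q))=False X(q)=True q=True G(!s)=False !s=True s=False
s_3={p,q,r,s}: (G(X(q)) & G(!s))=False G(X(q))=False X(q)=False q=True G(!s)=False !s=False s=True
s_4={p,r}: (G(X(q)) & G(!s))=False G(X(q))=False X(q)=True q=False G(!s)=False !s=True s=False
s_5={p,q,s}: (G(X(q)) & G(!s))=False G(X(q))=False X(q)=False q=True G(!s)=False !s=False s=True
s_6={p,r}: (G(X(q)) & G(!s))=False G(X(q))=False X(q)=False q=False G(!s)=True !s=True s=False
Evaluating at position 3: result = False

Answer: false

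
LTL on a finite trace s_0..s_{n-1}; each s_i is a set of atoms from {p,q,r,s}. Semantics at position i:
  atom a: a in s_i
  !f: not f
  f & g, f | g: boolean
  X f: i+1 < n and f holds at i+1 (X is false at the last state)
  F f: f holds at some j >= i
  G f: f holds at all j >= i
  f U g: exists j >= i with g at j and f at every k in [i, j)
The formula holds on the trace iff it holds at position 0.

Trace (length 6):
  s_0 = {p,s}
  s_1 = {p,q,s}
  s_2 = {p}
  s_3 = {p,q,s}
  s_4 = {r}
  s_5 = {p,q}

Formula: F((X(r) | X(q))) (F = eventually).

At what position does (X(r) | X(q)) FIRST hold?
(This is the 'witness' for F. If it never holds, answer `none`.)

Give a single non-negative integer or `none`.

Answer: 0

Derivation:
s_0={p,s}: (X(r) | X(q))=True X(r)=False r=False X(q)=True q=False
s_1={p,q,s}: (X(r) | X(q))=False X(r)=False r=False X(q)=False q=True
s_2={p}: (X(r) | X(q))=True X(r)=False r=False X(q)=True q=False
s_3={p,q,s}: (X(r) | X(q))=True X(r)=True r=False X(q)=False q=True
s_4={r}: (X(r) | X(q))=True X(r)=False r=True X(q)=True q=False
s_5={p,q}: (X(r) | X(q))=False X(r)=False r=False X(q)=False q=True
F((X(r) | X(q))) holds; first witness at position 0.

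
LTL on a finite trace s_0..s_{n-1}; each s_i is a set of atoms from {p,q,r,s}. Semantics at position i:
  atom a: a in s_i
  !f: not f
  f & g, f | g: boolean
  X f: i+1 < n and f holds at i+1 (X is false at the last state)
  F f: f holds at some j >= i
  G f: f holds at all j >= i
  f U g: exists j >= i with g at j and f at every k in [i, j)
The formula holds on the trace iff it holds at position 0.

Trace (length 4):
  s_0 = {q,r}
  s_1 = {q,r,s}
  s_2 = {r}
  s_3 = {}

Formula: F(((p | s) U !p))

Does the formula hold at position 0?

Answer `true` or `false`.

Answer: true

Derivation:
s_0={q,r}: F(((p | s) U !p))=True ((p | s) U !p)=True (p | s)=False p=False s=False !p=True
s_1={q,r,s}: F(((p | s) U !p))=True ((p | s) U !p)=True (p | s)=True p=False s=True !p=True
s_2={r}: F(((p | s) U !p))=True ((p | s) U !p)=True (p | s)=False p=False s=False !p=True
s_3={}: F(((p | s) U !p))=True ((p | s) U !p)=True (p | s)=False p=False s=False !p=True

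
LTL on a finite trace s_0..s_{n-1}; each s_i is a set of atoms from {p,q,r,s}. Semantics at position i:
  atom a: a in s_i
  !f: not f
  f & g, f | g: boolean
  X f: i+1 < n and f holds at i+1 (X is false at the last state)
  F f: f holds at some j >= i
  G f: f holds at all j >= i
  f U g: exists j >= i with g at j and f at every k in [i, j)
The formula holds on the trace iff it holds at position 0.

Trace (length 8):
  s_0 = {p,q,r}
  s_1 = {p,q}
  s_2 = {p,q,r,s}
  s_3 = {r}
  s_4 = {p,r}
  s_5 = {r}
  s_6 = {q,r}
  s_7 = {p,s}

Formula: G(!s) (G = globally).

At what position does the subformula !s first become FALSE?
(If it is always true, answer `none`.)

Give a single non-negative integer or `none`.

Answer: 2

Derivation:
s_0={p,q,r}: !s=True s=False
s_1={p,q}: !s=True s=False
s_2={p,q,r,s}: !s=False s=True
s_3={r}: !s=True s=False
s_4={p,r}: !s=True s=False
s_5={r}: !s=True s=False
s_6={q,r}: !s=True s=False
s_7={p,s}: !s=False s=True
G(!s) holds globally = False
First violation at position 2.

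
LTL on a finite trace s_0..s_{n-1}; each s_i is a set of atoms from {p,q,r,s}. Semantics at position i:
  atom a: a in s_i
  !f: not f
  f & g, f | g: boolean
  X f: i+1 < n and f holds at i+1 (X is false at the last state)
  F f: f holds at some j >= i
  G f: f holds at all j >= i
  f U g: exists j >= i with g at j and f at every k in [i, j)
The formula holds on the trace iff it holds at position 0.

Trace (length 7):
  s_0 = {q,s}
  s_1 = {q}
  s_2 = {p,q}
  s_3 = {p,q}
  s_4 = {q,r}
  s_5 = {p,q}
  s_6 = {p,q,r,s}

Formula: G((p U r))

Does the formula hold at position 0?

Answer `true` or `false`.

s_0={q,s}: G((p U r))=False (p U r)=False p=False r=False
s_1={q}: G((p U r))=False (p U r)=False p=False r=False
s_2={p,q}: G((p U r))=True (p U r)=True p=True r=False
s_3={p,q}: G((p U r))=True (p U r)=True p=True r=False
s_4={q,r}: G((p U r))=True (p U r)=True p=False r=True
s_5={p,q}: G((p U r))=True (p U r)=True p=True r=False
s_6={p,q,r,s}: G((p U r))=True (p U r)=True p=True r=True

Answer: false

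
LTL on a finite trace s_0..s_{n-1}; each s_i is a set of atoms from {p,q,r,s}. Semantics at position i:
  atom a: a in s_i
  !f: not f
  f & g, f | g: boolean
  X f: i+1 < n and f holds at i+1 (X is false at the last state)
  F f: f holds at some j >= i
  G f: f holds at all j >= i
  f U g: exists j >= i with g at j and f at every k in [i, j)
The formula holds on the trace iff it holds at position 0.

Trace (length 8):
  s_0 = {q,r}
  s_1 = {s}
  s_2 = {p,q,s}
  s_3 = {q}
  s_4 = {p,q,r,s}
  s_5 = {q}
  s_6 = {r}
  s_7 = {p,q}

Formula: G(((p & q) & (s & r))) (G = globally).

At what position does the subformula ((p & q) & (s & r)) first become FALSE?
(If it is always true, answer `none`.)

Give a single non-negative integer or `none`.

Answer: 0

Derivation:
s_0={q,r}: ((p & q) & (s & r))=False (p & q)=False p=False q=True (s & r)=False s=False r=True
s_1={s}: ((p & q) & (s & r))=False (p & q)=False p=False q=False (s & r)=False s=True r=False
s_2={p,q,s}: ((p & q) & (s & r))=False (p & q)=True p=True q=True (s & r)=False s=True r=False
s_3={q}: ((p & q) & (s & r))=False (p & q)=False p=False q=True (s & r)=False s=False r=False
s_4={p,q,r,s}: ((p & q) & (s & r))=True (p & q)=True p=True q=True (s & r)=True s=True r=True
s_5={q}: ((p & q) & (s & r))=False (p & q)=False p=False q=True (s & r)=False s=False r=False
s_6={r}: ((p & q) & (s & r))=False (p & q)=False p=False q=False (s & r)=False s=False r=True
s_7={p,q}: ((p & q) & (s & r))=False (p & q)=True p=True q=True (s & r)=False s=False r=False
G(((p & q) & (s & r))) holds globally = False
First violation at position 0.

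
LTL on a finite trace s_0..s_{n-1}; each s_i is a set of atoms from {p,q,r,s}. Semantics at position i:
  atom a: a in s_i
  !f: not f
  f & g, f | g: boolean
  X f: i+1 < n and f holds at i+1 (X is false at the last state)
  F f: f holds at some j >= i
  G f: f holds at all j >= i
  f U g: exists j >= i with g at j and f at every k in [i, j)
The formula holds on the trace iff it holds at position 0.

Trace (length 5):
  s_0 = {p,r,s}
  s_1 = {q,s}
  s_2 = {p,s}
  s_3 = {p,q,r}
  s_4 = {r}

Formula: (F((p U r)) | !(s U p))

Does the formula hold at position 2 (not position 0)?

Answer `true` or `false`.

Answer: true

Derivation:
s_0={p,r,s}: (F((p U r)) | !(s U p))=True F((p U r))=True (p U r)=True p=True r=True !(s U p)=False (s U p)=True s=True
s_1={q,s}: (F((p U r)) | !(s U p))=True F((p U r))=True (p U r)=False p=False r=False !(s U p)=False (s U p)=True s=True
s_2={p,s}: (F((p U r)) | !(s U p))=True F((p U r))=True (p U r)=True p=True r=False !(s U p)=False (s U p)=True s=True
s_3={p,q,r}: (F((p U r)) | !(s U p))=True F((p U r))=True (p U r)=True p=True r=True !(s U p)=False (s U p)=True s=False
s_4={r}: (F((p U r)) | !(s U p))=True F((p U r))=True (p U r)=True p=False r=True !(s U p)=True (s U p)=False s=False
Evaluating at position 2: result = True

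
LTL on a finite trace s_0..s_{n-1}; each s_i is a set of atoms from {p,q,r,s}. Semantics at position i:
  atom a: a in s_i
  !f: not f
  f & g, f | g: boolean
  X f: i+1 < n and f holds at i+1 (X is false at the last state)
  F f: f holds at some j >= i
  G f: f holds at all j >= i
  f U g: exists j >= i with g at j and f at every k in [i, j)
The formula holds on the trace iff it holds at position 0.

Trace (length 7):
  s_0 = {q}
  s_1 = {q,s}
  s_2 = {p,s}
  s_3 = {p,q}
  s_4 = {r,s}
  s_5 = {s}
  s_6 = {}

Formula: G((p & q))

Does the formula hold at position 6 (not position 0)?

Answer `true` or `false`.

s_0={q}: G((p & q))=False (p & q)=False p=False q=True
s_1={q,s}: G((p & q))=False (p & q)=False p=False q=True
s_2={p,s}: G((p & q))=False (p & q)=False p=True q=False
s_3={p,q}: G((p & q))=False (p & q)=True p=True q=True
s_4={r,s}: G((p & q))=False (p & q)=False p=False q=False
s_5={s}: G((p & q))=False (p & q)=False p=False q=False
s_6={}: G((p & q))=False (p & q)=False p=False q=False
Evaluating at position 6: result = False

Answer: false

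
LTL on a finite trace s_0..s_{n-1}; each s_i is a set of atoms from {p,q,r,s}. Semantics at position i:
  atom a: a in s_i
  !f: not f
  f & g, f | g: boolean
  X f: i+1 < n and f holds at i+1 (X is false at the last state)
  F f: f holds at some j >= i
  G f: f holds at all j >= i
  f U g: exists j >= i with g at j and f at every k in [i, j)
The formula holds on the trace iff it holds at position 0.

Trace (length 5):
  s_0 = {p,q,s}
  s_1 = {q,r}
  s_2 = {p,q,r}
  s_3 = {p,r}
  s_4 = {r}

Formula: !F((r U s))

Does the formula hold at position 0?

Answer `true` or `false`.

s_0={p,q,s}: !F((r U s))=False F((r U s))=True (r U s)=True r=False s=True
s_1={q,r}: !F((r U s))=True F((r U s))=False (r U s)=False r=True s=False
s_2={p,q,r}: !F((r U s))=True F((r U s))=False (r U s)=False r=True s=False
s_3={p,r}: !F((r U s))=True F((r U s))=False (r U s)=False r=True s=False
s_4={r}: !F((r U s))=True F((r U s))=False (r U s)=False r=True s=False

Answer: false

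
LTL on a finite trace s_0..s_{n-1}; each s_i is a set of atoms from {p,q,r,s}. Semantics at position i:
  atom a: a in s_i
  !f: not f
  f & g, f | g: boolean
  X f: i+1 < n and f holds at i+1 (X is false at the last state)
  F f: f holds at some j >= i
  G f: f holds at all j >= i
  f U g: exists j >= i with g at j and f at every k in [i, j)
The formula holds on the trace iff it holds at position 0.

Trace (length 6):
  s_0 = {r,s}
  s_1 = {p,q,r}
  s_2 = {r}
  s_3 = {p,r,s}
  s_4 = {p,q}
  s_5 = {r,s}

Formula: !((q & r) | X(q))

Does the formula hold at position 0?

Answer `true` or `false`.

Answer: false

Derivation:
s_0={r,s}: !((q & r) | X(q))=False ((q & r) | X(q))=True (q & r)=False q=False r=True X(q)=True
s_1={p,q,r}: !((q & r) | X(q))=False ((q & r) | X(q))=True (q & r)=True q=True r=True X(q)=False
s_2={r}: !((q & r) | X(q))=True ((q & r) | X(q))=False (q & r)=False q=False r=True X(q)=False
s_3={p,r,s}: !((q & r) | X(q))=False ((q & r) | X(q))=True (q & r)=False q=False r=True X(q)=True
s_4={p,q}: !((q & r) | X(q))=True ((q & r) | X(q))=False (q & r)=False q=True r=False X(q)=False
s_5={r,s}: !((q & r) | X(q))=True ((q & r) | X(q))=False (q & r)=False q=False r=True X(q)=False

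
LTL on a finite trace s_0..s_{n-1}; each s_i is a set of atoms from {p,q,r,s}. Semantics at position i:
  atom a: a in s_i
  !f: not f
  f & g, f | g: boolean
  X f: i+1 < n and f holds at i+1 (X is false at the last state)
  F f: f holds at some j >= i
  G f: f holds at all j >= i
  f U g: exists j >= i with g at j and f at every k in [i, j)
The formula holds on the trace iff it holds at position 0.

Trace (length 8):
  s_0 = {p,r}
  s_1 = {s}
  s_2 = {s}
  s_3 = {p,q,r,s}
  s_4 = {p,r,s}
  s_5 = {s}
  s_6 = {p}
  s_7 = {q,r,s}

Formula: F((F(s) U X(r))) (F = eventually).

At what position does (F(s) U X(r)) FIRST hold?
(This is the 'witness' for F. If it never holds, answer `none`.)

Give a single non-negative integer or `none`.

s_0={p,r}: (F(s) U X(r))=True F(s)=True s=False X(r)=False r=True
s_1={s}: (F(s) U X(r))=True F(s)=True s=True X(r)=False r=False
s_2={s}: (F(s) U X(r))=True F(s)=True s=True X(r)=True r=False
s_3={p,q,r,s}: (F(s) U X(r))=True F(s)=True s=True X(r)=True r=True
s_4={p,r,s}: (F(s) U X(r))=True F(s)=True s=True X(r)=False r=True
s_5={s}: (F(s) U X(r))=True F(s)=True s=True X(r)=False r=False
s_6={p}: (F(s) U X(r))=True F(s)=True s=False X(r)=True r=False
s_7={q,r,s}: (F(s) U X(r))=False F(s)=True s=True X(r)=False r=True
F((F(s) U X(r))) holds; first witness at position 0.

Answer: 0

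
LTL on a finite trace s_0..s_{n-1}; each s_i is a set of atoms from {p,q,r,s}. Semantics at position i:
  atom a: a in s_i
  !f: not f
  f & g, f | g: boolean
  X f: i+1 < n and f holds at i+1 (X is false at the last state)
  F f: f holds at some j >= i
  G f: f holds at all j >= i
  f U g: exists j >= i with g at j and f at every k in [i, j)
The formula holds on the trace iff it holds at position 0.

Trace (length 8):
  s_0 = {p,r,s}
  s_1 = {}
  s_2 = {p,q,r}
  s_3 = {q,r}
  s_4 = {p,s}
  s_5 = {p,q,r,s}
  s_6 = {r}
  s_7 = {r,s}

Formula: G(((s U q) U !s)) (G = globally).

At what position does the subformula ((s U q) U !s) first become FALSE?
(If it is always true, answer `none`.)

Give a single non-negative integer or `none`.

s_0={p,r,s}: ((s U q) U !s)=False (s U q)=False s=True q=False !s=False
s_1={}: ((s U q) U !s)=True (s U q)=False s=False q=False !s=True
s_2={p,q,r}: ((s U q) U !s)=True (s U q)=True s=False q=True !s=True
s_3={q,r}: ((s U q) U !s)=True (s U q)=True s=False q=True !s=True
s_4={p,s}: ((s U q) U !s)=True (s U q)=True s=True q=False !s=False
s_5={p,q,r,s}: ((s U q) U !s)=True (s U q)=True s=True q=True !s=False
s_6={r}: ((s U q) U !s)=True (s U q)=False s=False q=False !s=True
s_7={r,s}: ((s U q) U !s)=False (s U q)=False s=True q=False !s=False
G(((s U q) U !s)) holds globally = False
First violation at position 0.

Answer: 0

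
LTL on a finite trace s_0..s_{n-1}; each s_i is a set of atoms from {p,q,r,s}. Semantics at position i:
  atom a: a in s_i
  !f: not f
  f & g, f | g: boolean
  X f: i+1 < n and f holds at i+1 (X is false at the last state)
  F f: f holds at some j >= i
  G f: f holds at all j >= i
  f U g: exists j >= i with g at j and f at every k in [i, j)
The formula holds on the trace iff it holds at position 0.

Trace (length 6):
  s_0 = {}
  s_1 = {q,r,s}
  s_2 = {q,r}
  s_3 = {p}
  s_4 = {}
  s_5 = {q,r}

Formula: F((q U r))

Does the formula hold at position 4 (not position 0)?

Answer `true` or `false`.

Answer: true

Derivation:
s_0={}: F((q U r))=True (q U r)=False q=False r=False
s_1={q,r,s}: F((q U r))=True (q U r)=True q=True r=True
s_2={q,r}: F((q U r))=True (q U r)=True q=True r=True
s_3={p}: F((q U r))=True (q U r)=False q=False r=False
s_4={}: F((q U r))=True (q U r)=False q=False r=False
s_5={q,r}: F((q U r))=True (q U r)=True q=True r=True
Evaluating at position 4: result = True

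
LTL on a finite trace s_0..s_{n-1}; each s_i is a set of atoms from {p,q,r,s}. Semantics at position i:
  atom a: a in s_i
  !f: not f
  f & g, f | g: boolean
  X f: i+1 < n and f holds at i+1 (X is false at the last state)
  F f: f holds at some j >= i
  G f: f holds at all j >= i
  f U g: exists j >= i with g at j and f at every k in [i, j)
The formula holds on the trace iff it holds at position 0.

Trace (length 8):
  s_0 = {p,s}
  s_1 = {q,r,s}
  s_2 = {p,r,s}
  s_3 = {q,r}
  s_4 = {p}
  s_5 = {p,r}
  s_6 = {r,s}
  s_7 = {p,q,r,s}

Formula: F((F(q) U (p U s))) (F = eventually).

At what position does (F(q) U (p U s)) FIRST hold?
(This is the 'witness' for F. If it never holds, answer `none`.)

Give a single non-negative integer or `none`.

s_0={p,s}: (F(q) U (p U s))=True F(q)=True q=False (p U s)=True p=True s=True
s_1={q,r,s}: (F(q) U (p U s))=True F(q)=True q=True (p U s)=True p=False s=True
s_2={p,r,s}: (F(q) U (p U s))=True F(q)=True q=False (p U s)=True p=True s=True
s_3={q,r}: (F(q) U (p U s))=True F(q)=True q=True (p U s)=False p=False s=False
s_4={p}: (F(q) U (p U s))=True F(q)=True q=False (p U s)=True p=True s=False
s_5={p,r}: (F(q) U (p U s))=True F(q)=True q=False (p U s)=True p=True s=False
s_6={r,s}: (F(q) U (p U s))=True F(q)=True q=False (p U s)=True p=False s=True
s_7={p,q,r,s}: (F(q) U (p U s))=True F(q)=True q=True (p U s)=True p=True s=True
F((F(q) U (p U s))) holds; first witness at position 0.

Answer: 0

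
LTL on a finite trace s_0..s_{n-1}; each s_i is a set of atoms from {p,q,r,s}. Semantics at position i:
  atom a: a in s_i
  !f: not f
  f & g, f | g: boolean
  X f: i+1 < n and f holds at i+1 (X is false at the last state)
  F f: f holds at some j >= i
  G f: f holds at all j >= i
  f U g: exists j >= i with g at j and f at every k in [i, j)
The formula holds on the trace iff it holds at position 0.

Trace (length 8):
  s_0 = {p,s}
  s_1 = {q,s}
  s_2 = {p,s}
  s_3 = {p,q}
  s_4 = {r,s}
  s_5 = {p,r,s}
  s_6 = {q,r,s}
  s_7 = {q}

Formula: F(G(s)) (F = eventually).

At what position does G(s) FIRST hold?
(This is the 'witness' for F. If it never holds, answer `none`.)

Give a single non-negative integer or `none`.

s_0={p,s}: G(s)=False s=True
s_1={q,s}: G(s)=False s=True
s_2={p,s}: G(s)=False s=True
s_3={p,q}: G(s)=False s=False
s_4={r,s}: G(s)=False s=True
s_5={p,r,s}: G(s)=False s=True
s_6={q,r,s}: G(s)=False s=True
s_7={q}: G(s)=False s=False
F(G(s)) does not hold (no witness exists).

Answer: none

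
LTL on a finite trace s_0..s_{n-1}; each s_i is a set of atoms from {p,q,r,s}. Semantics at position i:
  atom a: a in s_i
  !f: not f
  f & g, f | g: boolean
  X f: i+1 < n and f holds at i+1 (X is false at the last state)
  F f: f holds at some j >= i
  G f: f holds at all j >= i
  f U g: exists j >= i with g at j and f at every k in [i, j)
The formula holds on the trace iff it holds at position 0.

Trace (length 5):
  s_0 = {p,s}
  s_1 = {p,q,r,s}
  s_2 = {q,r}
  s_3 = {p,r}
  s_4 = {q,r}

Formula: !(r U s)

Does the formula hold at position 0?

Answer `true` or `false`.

Answer: false

Derivation:
s_0={p,s}: !(r U s)=False (r U s)=True r=False s=True
s_1={p,q,r,s}: !(r U s)=False (r U s)=True r=True s=True
s_2={q,r}: !(r U s)=True (r U s)=False r=True s=False
s_3={p,r}: !(r U s)=True (r U s)=False r=True s=False
s_4={q,r}: !(r U s)=True (r U s)=False r=True s=False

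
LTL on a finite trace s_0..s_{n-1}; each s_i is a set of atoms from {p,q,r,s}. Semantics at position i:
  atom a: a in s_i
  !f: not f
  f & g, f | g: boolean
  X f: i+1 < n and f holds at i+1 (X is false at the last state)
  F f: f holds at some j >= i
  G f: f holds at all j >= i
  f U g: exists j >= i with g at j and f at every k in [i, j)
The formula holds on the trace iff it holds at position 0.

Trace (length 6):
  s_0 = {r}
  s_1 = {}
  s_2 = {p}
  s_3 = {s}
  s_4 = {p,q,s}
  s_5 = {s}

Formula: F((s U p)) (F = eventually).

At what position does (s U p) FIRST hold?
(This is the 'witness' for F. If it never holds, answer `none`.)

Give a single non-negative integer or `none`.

Answer: 2

Derivation:
s_0={r}: (s U p)=False s=False p=False
s_1={}: (s U p)=False s=False p=False
s_2={p}: (s U p)=True s=False p=True
s_3={s}: (s U p)=True s=True p=False
s_4={p,q,s}: (s U p)=True s=True p=True
s_5={s}: (s U p)=False s=True p=False
F((s U p)) holds; first witness at position 2.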